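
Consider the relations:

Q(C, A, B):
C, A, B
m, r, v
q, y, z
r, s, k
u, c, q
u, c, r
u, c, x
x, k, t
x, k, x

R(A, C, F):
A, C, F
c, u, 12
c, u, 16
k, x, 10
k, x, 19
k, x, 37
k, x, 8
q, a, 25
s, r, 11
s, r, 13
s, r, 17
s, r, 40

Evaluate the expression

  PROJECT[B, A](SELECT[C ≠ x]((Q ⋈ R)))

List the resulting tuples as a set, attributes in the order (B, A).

{(k, s), (q, c), (r, c), (x, c)}

Joining Q and R on C, A yields {(r, s, k, 11), (r, s, k, 13), (r, s, k, 17), (r, s, k, 40), (u, c, q, 12), (u, c, q, 16), (u, c, r, 12), (u, c, r, 16), (u, c, x, 12), (u, c, x, 16), (x, k, t, 10), (x, k, t, 19), (x, k, t, 37), (x, k, t, 8), (x, k, x, 10), (x, k, x, 19), (x, k, x, 37), (x, k, x, 8)}.
Selection C ≠ x: {(r, s, k, 11), (r, s, k, 13), (r, s, k, 17), (r, s, k, 40), (u, c, q, 12), (u, c, q, 16), (u, c, r, 12), (u, c, r, 16), (u, c, x, 12), (u, c, x, 16)}
π[B, A]: project onto (B, A) (6 duplicate(s) eliminated) → {(k, s), (q, c), (r, c), (x, c)}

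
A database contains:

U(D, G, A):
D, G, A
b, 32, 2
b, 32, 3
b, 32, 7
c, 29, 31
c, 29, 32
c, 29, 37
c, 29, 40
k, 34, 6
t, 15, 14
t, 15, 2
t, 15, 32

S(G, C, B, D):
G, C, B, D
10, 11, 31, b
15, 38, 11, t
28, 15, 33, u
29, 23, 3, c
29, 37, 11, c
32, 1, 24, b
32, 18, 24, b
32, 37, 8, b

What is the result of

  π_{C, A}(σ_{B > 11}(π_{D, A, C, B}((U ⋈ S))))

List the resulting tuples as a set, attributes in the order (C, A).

Joining U and S on D, G yields {(b, 32, 2, 1, 24), (b, 32, 2, 18, 24), (b, 32, 2, 37, 8), (b, 32, 3, 1, 24), (b, 32, 3, 18, 24), (b, 32, 3, 37, 8), (b, 32, 7, 1, 24), (b, 32, 7, 18, 24), (b, 32, 7, 37, 8), (c, 29, 31, 23, 3), (c, 29, 31, 37, 11), (c, 29, 32, 23, 3), (c, 29, 32, 37, 11), (c, 29, 37, 23, 3), (c, 29, 37, 37, 11), (c, 29, 40, 23, 3), (c, 29, 40, 37, 11), (t, 15, 14, 38, 11), (t, 15, 2, 38, 11), (t, 15, 32, 38, 11)}.
π_{D, A, C, B} gives {(b, 2, 1, 24), (b, 2, 18, 24), (b, 2, 37, 8), (b, 3, 1, 24), (b, 3, 18, 24), (b, 3, 37, 8), (b, 7, 1, 24), (b, 7, 18, 24), (b, 7, 37, 8), (c, 31, 23, 3), (c, 31, 37, 11), (c, 32, 23, 3), (c, 32, 37, 11), (c, 37, 23, 3), (c, 37, 37, 11), (c, 40, 23, 3), (c, 40, 37, 11), (t, 14, 38, 11), (t, 2, 38, 11), (t, 32, 38, 11)}.
Apply σ_{B > 11}; surviving tuples: {(b, 2, 1, 24), (b, 2, 18, 24), (b, 3, 1, 24), (b, 3, 18, 24), (b, 7, 1, 24), (b, 7, 18, 24)}
π_{C, A} gives {(1, 2), (1, 3), (1, 7), (18, 2), (18, 3), (18, 7)}.

{(1, 2), (1, 3), (1, 7), (18, 2), (18, 3), (18, 7)}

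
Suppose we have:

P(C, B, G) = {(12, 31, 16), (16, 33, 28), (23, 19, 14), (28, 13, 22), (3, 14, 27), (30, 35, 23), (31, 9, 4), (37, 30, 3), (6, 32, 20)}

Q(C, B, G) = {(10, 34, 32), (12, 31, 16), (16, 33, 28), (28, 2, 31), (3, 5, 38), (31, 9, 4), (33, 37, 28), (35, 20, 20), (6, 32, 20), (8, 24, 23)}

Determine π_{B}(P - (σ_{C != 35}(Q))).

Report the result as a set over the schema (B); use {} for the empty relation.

{13, 14, 19, 30, 35}

Selection C != 35: {(10, 34, 32), (12, 31, 16), (16, 33, 28), (28, 2, 31), (3, 5, 38), (31, 9, 4), (33, 37, 28), (6, 32, 20), (8, 24, 23)}
Set difference of the two operands is {(23, 19, 14), (28, 13, 22), (3, 14, 27), (30, 35, 23), (37, 30, 3)}.
π_{B} gives {13, 14, 19, 30, 35}.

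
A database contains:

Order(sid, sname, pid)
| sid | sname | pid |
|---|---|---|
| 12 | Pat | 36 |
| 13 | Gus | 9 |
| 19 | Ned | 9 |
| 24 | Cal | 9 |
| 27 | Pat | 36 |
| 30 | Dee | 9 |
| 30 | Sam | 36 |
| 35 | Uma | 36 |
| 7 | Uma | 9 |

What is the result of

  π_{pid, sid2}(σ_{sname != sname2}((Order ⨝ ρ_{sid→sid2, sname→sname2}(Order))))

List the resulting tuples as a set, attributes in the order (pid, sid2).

{(36, 12), (36, 27), (36, 30), (36, 35), (9, 13), (9, 19), (9, 24), (9, 30), (9, 7)}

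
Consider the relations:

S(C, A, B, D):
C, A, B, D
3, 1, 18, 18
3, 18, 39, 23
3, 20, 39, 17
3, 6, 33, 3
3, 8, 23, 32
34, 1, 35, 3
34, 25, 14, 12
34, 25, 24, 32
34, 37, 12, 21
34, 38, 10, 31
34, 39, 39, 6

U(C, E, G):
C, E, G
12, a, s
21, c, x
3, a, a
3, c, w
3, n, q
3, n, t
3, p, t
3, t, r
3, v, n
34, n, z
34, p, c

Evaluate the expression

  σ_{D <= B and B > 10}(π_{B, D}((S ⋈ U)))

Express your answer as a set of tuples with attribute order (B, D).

S ⋈ U (natural join on C): {(3, 1, 18, 18, a, a), (3, 1, 18, 18, c, w), (3, 1, 18, 18, n, q), (3, 1, 18, 18, n, t), (3, 1, 18, 18, p, t), (3, 1, 18, 18, t, r), (3, 1, 18, 18, v, n), (3, 18, 39, 23, a, a), (3, 18, 39, 23, c, w), (3, 18, 39, 23, n, q), (3, 18, 39, 23, n, t), (3, 18, 39, 23, p, t), (3, 18, 39, 23, t, r), (3, 18, 39, 23, v, n), (3, 20, 39, 17, a, a), (3, 20, 39, 17, c, w), (3, 20, 39, 17, n, q), (3, 20, 39, 17, n, t), (3, 20, 39, 17, p, t), (3, 20, 39, 17, t, r), (3, 20, 39, 17, v, n), (3, 6, 33, 3, a, a), (3, 6, 33, 3, c, w), (3, 6, 33, 3, n, q), (3, 6, 33, 3, n, t), (3, 6, 33, 3, p, t), (3, 6, 33, 3, t, r), (3, 6, 33, 3, v, n), (3, 8, 23, 32, a, a), (3, 8, 23, 32, c, w), (3, 8, 23, 32, n, q), (3, 8, 23, 32, n, t), (3, 8, 23, 32, p, t), (3, 8, 23, 32, t, r), (3, 8, 23, 32, v, n), (34, 1, 35, 3, n, z), (34, 1, 35, 3, p, c), (34, 25, 14, 12, n, z), (34, 25, 14, 12, p, c), (34, 25, 24, 32, n, z), (34, 25, 24, 32, p, c), (34, 37, 12, 21, n, z), (34, 37, 12, 21, p, c), (34, 38, 10, 31, n, z), (34, 38, 10, 31, p, c), (34, 39, 39, 6, n, z), (34, 39, 39, 6, p, c)}
Projecting to B, D (36 duplicate(s) eliminated): {(10, 31), (12, 21), (14, 12), (18, 18), (23, 32), (24, 32), (33, 3), (35, 3), (39, 17), (39, 23), (39, 6)}
Selection D <= B and B > 10: {(14, 12), (18, 18), (33, 3), (35, 3), (39, 17), (39, 23), (39, 6)}

{(14, 12), (18, 18), (33, 3), (35, 3), (39, 17), (39, 23), (39, 6)}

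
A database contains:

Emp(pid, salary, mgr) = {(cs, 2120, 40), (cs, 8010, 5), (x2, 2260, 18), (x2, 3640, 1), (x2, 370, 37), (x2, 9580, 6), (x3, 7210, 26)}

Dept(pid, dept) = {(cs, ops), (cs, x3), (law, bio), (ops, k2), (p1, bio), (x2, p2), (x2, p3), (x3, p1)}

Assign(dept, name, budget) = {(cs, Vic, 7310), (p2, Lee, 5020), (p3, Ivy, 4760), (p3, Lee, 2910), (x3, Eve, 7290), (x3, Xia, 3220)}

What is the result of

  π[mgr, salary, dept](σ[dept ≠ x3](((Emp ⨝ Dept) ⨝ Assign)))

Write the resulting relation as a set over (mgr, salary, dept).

{(1, 3640, p2), (1, 3640, p3), (18, 2260, p2), (18, 2260, p3), (37, 370, p2), (37, 370, p3), (6, 9580, p2), (6, 9580, p3)}

Natural join on pid: {(cs, 2120, 40, ops), (cs, 2120, 40, x3), (cs, 8010, 5, ops), (cs, 8010, 5, x3), (x2, 2260, 18, p2), (x2, 2260, 18, p3), (x2, 3640, 1, p2), (x2, 3640, 1, p3), (x2, 370, 37, p2), (x2, 370, 37, p3), (x2, 9580, 6, p2), (x2, 9580, 6, p3), (x3, 7210, 26, p1)}
Natural join on dept: {(cs, 2120, 40, x3, Eve, 7290), (cs, 2120, 40, x3, Xia, 3220), (cs, 8010, 5, x3, Eve, 7290), (cs, 8010, 5, x3, Xia, 3220), (x2, 2260, 18, p2, Lee, 5020), (x2, 2260, 18, p3, Ivy, 4760), (x2, 2260, 18, p3, Lee, 2910), (x2, 3640, 1, p2, Lee, 5020), (x2, 3640, 1, p3, Ivy, 4760), (x2, 3640, 1, p3, Lee, 2910), (x2, 370, 37, p2, Lee, 5020), (x2, 370, 37, p3, Ivy, 4760), (x2, 370, 37, p3, Lee, 2910), (x2, 9580, 6, p2, Lee, 5020), (x2, 9580, 6, p3, Ivy, 4760), (x2, 9580, 6, p3, Lee, 2910)}
Apply σ_{dept ≠ x3}; surviving tuples: {(x2, 2260, 18, p2, Lee, 5020), (x2, 2260, 18, p3, Ivy, 4760), (x2, 2260, 18, p3, Lee, 2910), (x2, 3640, 1, p2, Lee, 5020), (x2, 3640, 1, p3, Ivy, 4760), (x2, 3640, 1, p3, Lee, 2910), (x2, 370, 37, p2, Lee, 5020), (x2, 370, 37, p3, Ivy, 4760), (x2, 370, 37, p3, Lee, 2910), (x2, 9580, 6, p2, Lee, 5020), (x2, 9580, 6, p3, Ivy, 4760), (x2, 9580, 6, p3, Lee, 2910)}
Keep only column(s) mgr, salary, dept (4 duplicate(s) eliminated): {(1, 3640, p2), (1, 3640, p3), (18, 2260, p2), (18, 2260, p3), (37, 370, p2), (37, 370, p3), (6, 9580, p2), (6, 9580, p3)}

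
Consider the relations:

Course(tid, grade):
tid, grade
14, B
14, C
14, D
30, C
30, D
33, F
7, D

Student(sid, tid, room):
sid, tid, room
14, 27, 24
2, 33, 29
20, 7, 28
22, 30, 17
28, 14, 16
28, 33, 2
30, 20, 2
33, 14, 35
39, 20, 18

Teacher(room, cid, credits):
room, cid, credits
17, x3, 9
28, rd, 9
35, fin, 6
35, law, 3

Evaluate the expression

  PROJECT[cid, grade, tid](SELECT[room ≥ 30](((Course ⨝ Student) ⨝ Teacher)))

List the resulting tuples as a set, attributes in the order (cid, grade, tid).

{(fin, B, 14), (fin, C, 14), (fin, D, 14), (law, B, 14), (law, C, 14), (law, D, 14)}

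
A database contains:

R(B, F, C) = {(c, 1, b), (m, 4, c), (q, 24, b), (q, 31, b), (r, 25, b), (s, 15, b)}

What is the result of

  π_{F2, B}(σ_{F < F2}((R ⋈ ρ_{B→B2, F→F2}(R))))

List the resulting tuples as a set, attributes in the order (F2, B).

ρ[B→B2, F→F2]: schema becomes (B2, F2, C); tuples unchanged.
Joining R and ρ_{B→B2, F→F2}(R) on C yields {(c, 1, b, c, 1), (c, 1, b, q, 24), (c, 1, b, q, 31), (c, 1, b, r, 25), (c, 1, b, s, 15), (m, 4, c, m, 4), (q, 24, b, c, 1), (q, 24, b, q, 24), (q, 24, b, q, 31), (q, 24, b, r, 25), (q, 24, b, s, 15), (q, 31, b, c, 1), (q, 31, b, q, 24), (q, 31, b, q, 31), (q, 31, b, r, 25), (q, 31, b, s, 15), (r, 25, b, c, 1), (r, 25, b, q, 24), (r, 25, b, q, 31), (r, 25, b, r, 25), (r, 25, b, s, 15), (s, 15, b, c, 1), (s, 15, b, q, 24), (s, 15, b, q, 31), (s, 15, b, r, 25), (s, 15, b, s, 15)}.
Selection F < F2: {(c, 1, b, q, 24), (c, 1, b, q, 31), (c, 1, b, r, 25), (c, 1, b, s, 15), (q, 24, b, q, 31), (q, 24, b, r, 25), (r, 25, b, q, 31), (s, 15, b, q, 24), (s, 15, b, q, 31), (s, 15, b, r, 25)}
Keep only column(s) F2, B: {(15, c), (24, c), (24, s), (25, c), (25, q), (25, s), (31, c), (31, q), (31, r), (31, s)}

{(15, c), (24, c), (24, s), (25, c), (25, q), (25, s), (31, c), (31, q), (31, r), (31, s)}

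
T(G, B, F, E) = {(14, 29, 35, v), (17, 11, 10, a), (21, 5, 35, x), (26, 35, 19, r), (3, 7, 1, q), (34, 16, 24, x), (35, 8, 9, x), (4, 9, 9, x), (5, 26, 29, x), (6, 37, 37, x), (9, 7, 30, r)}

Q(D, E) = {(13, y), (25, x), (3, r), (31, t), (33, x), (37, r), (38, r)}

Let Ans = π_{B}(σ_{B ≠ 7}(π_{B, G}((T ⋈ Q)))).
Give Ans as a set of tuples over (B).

{16, 26, 35, 37, 5, 8, 9}

Joining T and Q on E yields {(21, 5, 35, x, 25), (21, 5, 35, x, 33), (26, 35, 19, r, 3), (26, 35, 19, r, 37), (26, 35, 19, r, 38), (34, 16, 24, x, 25), (34, 16, 24, x, 33), (35, 8, 9, x, 25), (35, 8, 9, x, 33), (4, 9, 9, x, 25), (4, 9, 9, x, 33), (5, 26, 29, x, 25), (5, 26, 29, x, 33), (6, 37, 37, x, 25), (6, 37, 37, x, 33), (9, 7, 30, r, 3), (9, 7, 30, r, 37), (9, 7, 30, r, 38)}.
Projecting to B, G (10 duplicate(s) eliminated): {(16, 34), (26, 5), (35, 26), (37, 6), (5, 21), (7, 9), (8, 35), (9, 4)}
σ[B ≠ 7]: keep tuples satisfying B ≠ 7 → {(16, 34), (26, 5), (35, 26), (37, 6), (5, 21), (8, 35), (9, 4)}
Projecting to B: {16, 26, 35, 37, 5, 8, 9}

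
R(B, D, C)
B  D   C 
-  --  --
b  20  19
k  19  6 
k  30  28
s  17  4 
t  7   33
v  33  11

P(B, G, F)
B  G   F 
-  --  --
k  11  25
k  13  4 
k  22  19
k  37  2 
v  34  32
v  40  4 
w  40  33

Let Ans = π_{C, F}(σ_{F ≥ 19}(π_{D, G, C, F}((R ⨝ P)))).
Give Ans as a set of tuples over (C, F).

R ⋈ P (natural join on B): {(k, 19, 6, 11, 25), (k, 19, 6, 13, 4), (k, 19, 6, 22, 19), (k, 19, 6, 37, 2), (k, 30, 28, 11, 25), (k, 30, 28, 13, 4), (k, 30, 28, 22, 19), (k, 30, 28, 37, 2), (v, 33, 11, 34, 32), (v, 33, 11, 40, 4)}
π_{D, G, C, F} gives {(19, 11, 6, 25), (19, 13, 6, 4), (19, 22, 6, 19), (19, 37, 6, 2), (30, 11, 28, 25), (30, 13, 28, 4), (30, 22, 28, 19), (30, 37, 28, 2), (33, 34, 11, 32), (33, 40, 11, 4)}.
Apply σ_{F ≥ 19}; surviving tuples: {(19, 11, 6, 25), (19, 22, 6, 19), (30, 11, 28, 25), (30, 22, 28, 19), (33, 34, 11, 32)}
π_{C, F} gives {(11, 32), (28, 19), (28, 25), (6, 19), (6, 25)}.

{(11, 32), (28, 19), (28, 25), (6, 19), (6, 25)}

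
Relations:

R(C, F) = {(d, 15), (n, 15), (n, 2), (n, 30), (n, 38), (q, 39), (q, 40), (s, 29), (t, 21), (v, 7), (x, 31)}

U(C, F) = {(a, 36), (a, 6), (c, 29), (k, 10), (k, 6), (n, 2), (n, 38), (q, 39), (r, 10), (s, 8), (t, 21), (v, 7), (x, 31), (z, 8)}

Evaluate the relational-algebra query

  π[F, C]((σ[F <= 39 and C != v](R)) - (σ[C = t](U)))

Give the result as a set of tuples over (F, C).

{(15, d), (15, n), (2, n), (29, s), (30, n), (31, x), (38, n), (39, q)}

Apply σ_{F <= 39 and C != v}; surviving tuples: {(d, 15), (n, 15), (n, 2), (n, 30), (n, 38), (q, 39), (s, 29), (t, 21), (x, 31)}
Apply σ_{C = t}; surviving tuples: {(t, 21)}
Taking the difference: {(d, 15), (n, 15), (n, 2), (n, 30), (n, 38), (q, 39), (s, 29), (x, 31)}
π[F, C]: project onto (F, C) → {(15, d), (15, n), (2, n), (29, s), (30, n), (31, x), (38, n), (39, q)}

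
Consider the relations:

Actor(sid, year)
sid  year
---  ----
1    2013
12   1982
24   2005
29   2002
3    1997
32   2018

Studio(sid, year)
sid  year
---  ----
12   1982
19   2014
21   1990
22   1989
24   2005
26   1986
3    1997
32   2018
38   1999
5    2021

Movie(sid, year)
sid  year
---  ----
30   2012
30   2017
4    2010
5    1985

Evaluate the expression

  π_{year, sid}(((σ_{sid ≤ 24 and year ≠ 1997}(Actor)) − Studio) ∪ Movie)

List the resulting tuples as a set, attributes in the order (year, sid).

Selection sid ≤ 24 and year ≠ 1997: {(1, 2013), (12, 1982), (24, 2005)}
Difference: {(1, 2013), (12, 1982), (24, 2005)} with {(12, 1982), (19, 2014), (21, 1990), (22, 1989), (24, 2005), (26, 1986), (3, 1997), (32, 2018), (38, 1999), (5, 2021)} → {(1, 2013)}
Union: {(1, 2013)} with {(30, 2012), (30, 2017), (4, 2010), (5, 1985)} → {(1, 2013), (30, 2012), (30, 2017), (4, 2010), (5, 1985)}
Projecting to year, sid: {(1985, 5), (2010, 4), (2012, 30), (2013, 1), (2017, 30)}

{(1985, 5), (2010, 4), (2012, 30), (2013, 1), (2017, 30)}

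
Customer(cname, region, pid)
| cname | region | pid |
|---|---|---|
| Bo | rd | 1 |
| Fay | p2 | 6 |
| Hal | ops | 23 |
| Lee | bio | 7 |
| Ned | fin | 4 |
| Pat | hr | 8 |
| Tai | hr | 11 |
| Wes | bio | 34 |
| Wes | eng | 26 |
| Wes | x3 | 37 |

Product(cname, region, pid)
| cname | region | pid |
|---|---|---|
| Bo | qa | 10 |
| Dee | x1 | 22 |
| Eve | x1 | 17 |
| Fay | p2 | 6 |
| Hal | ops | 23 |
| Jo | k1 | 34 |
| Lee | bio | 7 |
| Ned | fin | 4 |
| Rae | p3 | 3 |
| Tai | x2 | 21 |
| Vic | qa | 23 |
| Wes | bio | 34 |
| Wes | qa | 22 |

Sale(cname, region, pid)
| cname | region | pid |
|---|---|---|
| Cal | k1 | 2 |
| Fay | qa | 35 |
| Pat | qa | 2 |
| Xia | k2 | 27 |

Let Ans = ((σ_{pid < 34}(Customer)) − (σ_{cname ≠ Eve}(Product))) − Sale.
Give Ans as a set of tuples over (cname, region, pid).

{(Bo, rd, 1), (Pat, hr, 8), (Tai, hr, 11), (Wes, eng, 26)}

Filtering on pid < 34 leaves {(Bo, rd, 1), (Fay, p2, 6), (Hal, ops, 23), (Lee, bio, 7), (Ned, fin, 4), (Pat, hr, 8), (Tai, hr, 11), (Wes, eng, 26)}.
Filtering on cname ≠ Eve leaves {(Bo, qa, 10), (Dee, x1, 22), (Fay, p2, 6), (Hal, ops, 23), (Jo, k1, 34), (Lee, bio, 7), (Ned, fin, 4), (Rae, p3, 3), (Tai, x2, 21), (Vic, qa, 23), (Wes, bio, 34), (Wes, qa, 22)}.
Set difference of the two operands is {(Bo, rd, 1), (Pat, hr, 8), (Tai, hr, 11), (Wes, eng, 26)}.
Set difference of the two operands is {(Bo, rd, 1), (Pat, hr, 8), (Tai, hr, 11), (Wes, eng, 26)}.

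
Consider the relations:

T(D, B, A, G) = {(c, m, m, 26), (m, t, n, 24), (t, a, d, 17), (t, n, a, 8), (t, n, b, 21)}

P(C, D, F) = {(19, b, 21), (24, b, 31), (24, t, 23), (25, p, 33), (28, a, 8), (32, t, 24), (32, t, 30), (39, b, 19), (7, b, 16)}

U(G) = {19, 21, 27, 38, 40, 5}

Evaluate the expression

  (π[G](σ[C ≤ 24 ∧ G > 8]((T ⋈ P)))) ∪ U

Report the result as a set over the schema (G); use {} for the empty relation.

Natural join on D: {(t, a, d, 17, 24, 23), (t, a, d, 17, 32, 24), (t, a, d, 17, 32, 30), (t, n, a, 8, 24, 23), (t, n, a, 8, 32, 24), (t, n, a, 8, 32, 30), (t, n, b, 21, 24, 23), (t, n, b, 21, 32, 24), (t, n, b, 21, 32, 30)}
Apply σ_{C ≤ 24 ∧ G > 8}; surviving tuples: {(t, a, d, 17, 24, 23), (t, n, b, 21, 24, 23)}
π_{G} gives {17, 21}.
Taking the union: {17, 19, 21, 27, 38, 40, 5}

{17, 19, 21, 27, 38, 40, 5}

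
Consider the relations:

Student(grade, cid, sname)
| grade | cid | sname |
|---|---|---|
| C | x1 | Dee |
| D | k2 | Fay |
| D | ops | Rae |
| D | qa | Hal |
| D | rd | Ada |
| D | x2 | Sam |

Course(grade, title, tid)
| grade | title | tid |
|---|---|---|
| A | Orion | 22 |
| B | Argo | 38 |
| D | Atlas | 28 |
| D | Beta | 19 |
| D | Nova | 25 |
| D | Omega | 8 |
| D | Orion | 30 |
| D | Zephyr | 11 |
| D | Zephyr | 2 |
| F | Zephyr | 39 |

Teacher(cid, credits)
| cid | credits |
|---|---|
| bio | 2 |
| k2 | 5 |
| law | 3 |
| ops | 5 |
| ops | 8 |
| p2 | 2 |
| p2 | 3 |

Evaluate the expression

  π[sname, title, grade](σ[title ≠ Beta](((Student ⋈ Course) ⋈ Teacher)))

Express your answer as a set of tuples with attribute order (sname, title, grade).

Student ⋈ Course (natural join on grade): {(D, k2, Fay, Atlas, 28), (D, k2, Fay, Beta, 19), (D, k2, Fay, Nova, 25), (D, k2, Fay, Omega, 8), (D, k2, Fay, Orion, 30), (D, k2, Fay, Zephyr, 11), (D, k2, Fay, Zephyr, 2), (D, ops, Rae, Atlas, 28), (D, ops, Rae, Beta, 19), (D, ops, Rae, Nova, 25), (D, ops, Rae, Omega, 8), (D, ops, Rae, Orion, 30), (D, ops, Rae, Zephyr, 11), (D, ops, Rae, Zephyr, 2), (D, qa, Hal, Atlas, 28), (D, qa, Hal, Beta, 19), (D, qa, Hal, Nova, 25), (D, qa, Hal, Omega, 8), (D, qa, Hal, Orion, 30), (D, qa, Hal, Zephyr, 11), (D, qa, Hal, Zephyr, 2), (D, rd, Ada, Atlas, 28), (D, rd, Ada, Beta, 19), (D, rd, Ada, Nova, 25), (D, rd, Ada, Omega, 8), (D, rd, Ada, Orion, 30), (D, rd, Ada, Zephyr, 11), (D, rd, Ada, Zephyr, 2), (D, x2, Sam, Atlas, 28), (D, x2, Sam, Beta, 19), (D, x2, Sam, Nova, 25), (D, x2, Sam, Omega, 8), (D, x2, Sam, Orion, 30), (D, x2, Sam, Zephyr, 11), (D, x2, Sam, Zephyr, 2)}
(Student ⋈ Course) ⋈ Teacher (natural join on cid): {(D, k2, Fay, Atlas, 28, 5), (D, k2, Fay, Beta, 19, 5), (D, k2, Fay, Nova, 25, 5), (D, k2, Fay, Omega, 8, 5), (D, k2, Fay, Orion, 30, 5), (D, k2, Fay, Zephyr, 11, 5), (D, k2, Fay, Zephyr, 2, 5), (D, ops, Rae, Atlas, 28, 5), (D, ops, Rae, Atlas, 28, 8), (D, ops, Rae, Beta, 19, 5), (D, ops, Rae, Beta, 19, 8), (D, ops, Rae, Nova, 25, 5), (D, ops, Rae, Nova, 25, 8), (D, ops, Rae, Omega, 8, 5), (D, ops, Rae, Omega, 8, 8), (D, ops, Rae, Orion, 30, 5), (D, ops, Rae, Orion, 30, 8), (D, ops, Rae, Zephyr, 11, 5), (D, ops, Rae, Zephyr, 11, 8), (D, ops, Rae, Zephyr, 2, 5), (D, ops, Rae, Zephyr, 2, 8)}
Selection title ≠ Beta: {(D, k2, Fay, Atlas, 28, 5), (D, k2, Fay, Nova, 25, 5), (D, k2, Fay, Omega, 8, 5), (D, k2, Fay, Orion, 30, 5), (D, k2, Fay, Zephyr, 11, 5), (D, k2, Fay, Zephyr, 2, 5), (D, ops, Rae, Atlas, 28, 5), (D, ops, Rae, Atlas, 28, 8), (D, ops, Rae, Nova, 25, 5), (D, ops, Rae, Nova, 25, 8), (D, ops, Rae, Omega, 8, 5), (D, ops, Rae, Omega, 8, 8), (D, ops, Rae, Orion, 30, 5), (D, ops, Rae, Orion, 30, 8), (D, ops, Rae, Zephyr, 11, 5), (D, ops, Rae, Zephyr, 11, 8), (D, ops, Rae, Zephyr, 2, 5), (D, ops, Rae, Zephyr, 2, 8)}
Projecting to sname, title, grade (8 duplicate(s) eliminated): {(Fay, Atlas, D), (Fay, Nova, D), (Fay, Omega, D), (Fay, Orion, D), (Fay, Zephyr, D), (Rae, Atlas, D), (Rae, Nova, D), (Rae, Omega, D), (Rae, Orion, D), (Rae, Zephyr, D)}

{(Fay, Atlas, D), (Fay, Nova, D), (Fay, Omega, D), (Fay, Orion, D), (Fay, Zephyr, D), (Rae, Atlas, D), (Rae, Nova, D), (Rae, Omega, D), (Rae, Orion, D), (Rae, Zephyr, D)}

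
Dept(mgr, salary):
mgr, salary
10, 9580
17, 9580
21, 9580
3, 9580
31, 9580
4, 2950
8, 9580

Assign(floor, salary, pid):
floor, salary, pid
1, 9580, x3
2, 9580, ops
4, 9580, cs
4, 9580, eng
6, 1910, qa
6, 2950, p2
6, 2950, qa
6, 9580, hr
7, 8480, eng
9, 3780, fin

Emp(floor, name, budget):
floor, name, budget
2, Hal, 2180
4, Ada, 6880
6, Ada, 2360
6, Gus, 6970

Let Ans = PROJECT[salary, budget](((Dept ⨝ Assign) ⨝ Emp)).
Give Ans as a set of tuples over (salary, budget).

Natural join on salary: {(10, 9580, 1, x3), (10, 9580, 2, ops), (10, 9580, 4, cs), (10, 9580, 4, eng), (10, 9580, 6, hr), (17, 9580, 1, x3), (17, 9580, 2, ops), (17, 9580, 4, cs), (17, 9580, 4, eng), (17, 9580, 6, hr), (21, 9580, 1, x3), (21, 9580, 2, ops), (21, 9580, 4, cs), (21, 9580, 4, eng), (21, 9580, 6, hr), (3, 9580, 1, x3), (3, 9580, 2, ops), (3, 9580, 4, cs), (3, 9580, 4, eng), (3, 9580, 6, hr), (31, 9580, 1, x3), (31, 9580, 2, ops), (31, 9580, 4, cs), (31, 9580, 4, eng), (31, 9580, 6, hr), (4, 2950, 6, p2), (4, 2950, 6, qa), (8, 9580, 1, x3), (8, 9580, 2, ops), (8, 9580, 4, cs), (8, 9580, 4, eng), (8, 9580, 6, hr)}
Natural join on floor: {(10, 9580, 2, ops, Hal, 2180), (10, 9580, 4, cs, Ada, 6880), (10, 9580, 4, eng, Ada, 6880), (10, 9580, 6, hr, Ada, 2360), (10, 9580, 6, hr, Gus, 6970), (17, 9580, 2, ops, Hal, 2180), (17, 9580, 4, cs, Ada, 6880), (17, 9580, 4, eng, Ada, 6880), (17, 9580, 6, hr, Ada, 2360), (17, 9580, 6, hr, Gus, 6970), (21, 9580, 2, ops, Hal, 2180), (21, 9580, 4, cs, Ada, 6880), (21, 9580, 4, eng, Ada, 6880), (21, 9580, 6, hr, Ada, 2360), (21, 9580, 6, hr, Gus, 6970), (3, 9580, 2, ops, Hal, 2180), (3, 9580, 4, cs, Ada, 6880), (3, 9580, 4, eng, Ada, 6880), (3, 9580, 6, hr, Ada, 2360), (3, 9580, 6, hr, Gus, 6970), (31, 9580, 2, ops, Hal, 2180), (31, 9580, 4, cs, Ada, 6880), (31, 9580, 4, eng, Ada, 6880), (31, 9580, 6, hr, Ada, 2360), (31, 9580, 6, hr, Gus, 6970), (4, 2950, 6, p2, Ada, 2360), (4, 2950, 6, p2, Gus, 6970), (4, 2950, 6, qa, Ada, 2360), (4, 2950, 6, qa, Gus, 6970), (8, 9580, 2, ops, Hal, 2180), (8, 9580, 4, cs, Ada, 6880), (8, 9580, 4, eng, Ada, 6880), (8, 9580, 6, hr, Ada, 2360), (8, 9580, 6, hr, Gus, 6970)}
π[salary, budget]: project onto (salary, budget) (28 duplicate(s) eliminated) → {(2950, 2360), (2950, 6970), (9580, 2180), (9580, 2360), (9580, 6880), (9580, 6970)}

{(2950, 2360), (2950, 6970), (9580, 2180), (9580, 2360), (9580, 6880), (9580, 6970)}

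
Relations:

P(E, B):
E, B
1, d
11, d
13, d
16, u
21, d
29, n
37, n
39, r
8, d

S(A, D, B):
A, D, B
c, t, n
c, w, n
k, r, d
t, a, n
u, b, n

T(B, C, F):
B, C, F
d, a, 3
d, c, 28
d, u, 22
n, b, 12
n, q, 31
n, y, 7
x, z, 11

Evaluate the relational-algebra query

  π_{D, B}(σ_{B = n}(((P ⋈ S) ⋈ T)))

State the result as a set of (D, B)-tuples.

P ⋈ S (natural join on B): {(1, d, k, r), (11, d, k, r), (13, d, k, r), (21, d, k, r), (29, n, c, t), (29, n, c, w), (29, n, t, a), (29, n, u, b), (37, n, c, t), (37, n, c, w), (37, n, t, a), (37, n, u, b), (8, d, k, r)}
(P ⋈ S) ⋈ T (natural join on B): {(1, d, k, r, a, 3), (1, d, k, r, c, 28), (1, d, k, r, u, 22), (11, d, k, r, a, 3), (11, d, k, r, c, 28), (11, d, k, r, u, 22), (13, d, k, r, a, 3), (13, d, k, r, c, 28), (13, d, k, r, u, 22), (21, d, k, r, a, 3), (21, d, k, r, c, 28), (21, d, k, r, u, 22), (29, n, c, t, b, 12), (29, n, c, t, q, 31), (29, n, c, t, y, 7), (29, n, c, w, b, 12), (29, n, c, w, q, 31), (29, n, c, w, y, 7), (29, n, t, a, b, 12), (29, n, t, a, q, 31), (29, n, t, a, y, 7), (29, n, u, b, b, 12), (29, n, u, b, q, 31), (29, n, u, b, y, 7), (37, n, c, t, b, 12), (37, n, c, t, q, 31), (37, n, c, t, y, 7), (37, n, c, w, b, 12), (37, n, c, w, q, 31), (37, n, c, w, y, 7), (37, n, t, a, b, 12), (37, n, t, a, q, 31), (37, n, t, a, y, 7), (37, n, u, b, b, 12), (37, n, u, b, q, 31), (37, n, u, b, y, 7), (8, d, k, r, a, 3), (8, d, k, r, c, 28), (8, d, k, r, u, 22)}
σ[B = n]: keep tuples satisfying B = n → {(29, n, c, t, b, 12), (29, n, c, t, q, 31), (29, n, c, t, y, 7), (29, n, c, w, b, 12), (29, n, c, w, q, 31), (29, n, c, w, y, 7), (29, n, t, a, b, 12), (29, n, t, a, q, 31), (29, n, t, a, y, 7), (29, n, u, b, b, 12), (29, n, u, b, q, 31), (29, n, u, b, y, 7), (37, n, c, t, b, 12), (37, n, c, t, q, 31), (37, n, c, t, y, 7), (37, n, c, w, b, 12), (37, n, c, w, q, 31), (37, n, c, w, y, 7), (37, n, t, a, b, 12), (37, n, t, a, q, 31), (37, n, t, a, y, 7), (37, n, u, b, b, 12), (37, n, u, b, q, 31), (37, n, u, b, y, 7)}
Projecting to D, B (20 duplicate(s) eliminated): {(a, n), (b, n), (t, n), (w, n)}

{(a, n), (b, n), (t, n), (w, n)}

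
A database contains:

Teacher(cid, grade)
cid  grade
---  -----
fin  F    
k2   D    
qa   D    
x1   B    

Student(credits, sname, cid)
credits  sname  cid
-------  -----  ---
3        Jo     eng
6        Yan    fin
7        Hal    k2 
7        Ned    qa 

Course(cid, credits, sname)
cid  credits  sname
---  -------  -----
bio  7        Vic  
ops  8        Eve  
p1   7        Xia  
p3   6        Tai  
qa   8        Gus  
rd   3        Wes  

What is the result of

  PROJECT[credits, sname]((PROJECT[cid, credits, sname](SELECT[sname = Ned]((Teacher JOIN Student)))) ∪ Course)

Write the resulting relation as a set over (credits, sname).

Natural join on cid: {(fin, F, 6, Yan), (k2, D, 7, Hal), (qa, D, 7, Ned)}
Selection sname = Ned: {(qa, D, 7, Ned)}
Projecting to cid, credits, sname: {(qa, 7, Ned)}
Taking the union: {(bio, 7, Vic), (ops, 8, Eve), (p1, 7, Xia), (p3, 6, Tai), (qa, 7, Ned), (qa, 8, Gus), (rd, 3, Wes)}
Projecting to credits, sname: {(3, Wes), (6, Tai), (7, Ned), (7, Vic), (7, Xia), (8, Eve), (8, Gus)}

{(3, Wes), (6, Tai), (7, Ned), (7, Vic), (7, Xia), (8, Eve), (8, Gus)}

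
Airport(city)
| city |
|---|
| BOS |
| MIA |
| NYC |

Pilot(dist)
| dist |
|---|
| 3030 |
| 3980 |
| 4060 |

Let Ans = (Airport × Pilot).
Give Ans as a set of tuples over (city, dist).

{(BOS, 3030), (BOS, 3980), (BOS, 4060), (MIA, 3030), (MIA, 3980), (MIA, 4060), (NYC, 3030), (NYC, 3980), (NYC, 4060)}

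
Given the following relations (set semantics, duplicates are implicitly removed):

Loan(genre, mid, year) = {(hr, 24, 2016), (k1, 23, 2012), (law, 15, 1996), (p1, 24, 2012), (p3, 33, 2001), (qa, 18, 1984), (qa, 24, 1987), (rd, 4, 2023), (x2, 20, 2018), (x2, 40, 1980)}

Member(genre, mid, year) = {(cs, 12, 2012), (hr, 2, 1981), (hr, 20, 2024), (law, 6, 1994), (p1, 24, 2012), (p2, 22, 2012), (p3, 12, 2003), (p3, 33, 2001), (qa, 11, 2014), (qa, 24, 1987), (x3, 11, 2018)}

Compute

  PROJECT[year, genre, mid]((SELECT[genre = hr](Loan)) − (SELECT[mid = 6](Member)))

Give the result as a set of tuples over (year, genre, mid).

{(2016, hr, 24)}

Apply σ_{genre = hr}; surviving tuples: {(hr, 24, 2016)}
Apply σ_{mid = 6}; surviving tuples: {(law, 6, 1994)}
Difference: {(hr, 24, 2016)} with {(law, 6, 1994)} → {(hr, 24, 2016)}
π[year, genre, mid]: project onto (year, genre, mid) → {(2016, hr, 24)}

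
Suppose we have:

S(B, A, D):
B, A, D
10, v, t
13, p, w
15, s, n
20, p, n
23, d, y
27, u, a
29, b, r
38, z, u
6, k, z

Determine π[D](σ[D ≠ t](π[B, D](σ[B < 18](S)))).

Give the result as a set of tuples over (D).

{n, w, z}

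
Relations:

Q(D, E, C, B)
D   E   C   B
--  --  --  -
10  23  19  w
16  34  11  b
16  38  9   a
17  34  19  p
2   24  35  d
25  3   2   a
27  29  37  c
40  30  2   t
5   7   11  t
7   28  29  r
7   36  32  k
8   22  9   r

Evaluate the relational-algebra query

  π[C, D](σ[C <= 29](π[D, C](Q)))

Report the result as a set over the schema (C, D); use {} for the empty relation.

π[D, C]: project onto (D, C) → {(10, 19), (16, 11), (16, 9), (17, 19), (2, 35), (25, 2), (27, 37), (40, 2), (5, 11), (7, 29), (7, 32), (8, 9)}
σ[C <= 29]: keep tuples satisfying C <= 29 → {(10, 19), (16, 11), (16, 9), (17, 19), (25, 2), (40, 2), (5, 11), (7, 29), (8, 9)}
π[C, D]: project onto (C, D) → {(11, 16), (11, 5), (19, 10), (19, 17), (2, 25), (2, 40), (29, 7), (9, 16), (9, 8)}

{(11, 16), (11, 5), (19, 10), (19, 17), (2, 25), (2, 40), (29, 7), (9, 16), (9, 8)}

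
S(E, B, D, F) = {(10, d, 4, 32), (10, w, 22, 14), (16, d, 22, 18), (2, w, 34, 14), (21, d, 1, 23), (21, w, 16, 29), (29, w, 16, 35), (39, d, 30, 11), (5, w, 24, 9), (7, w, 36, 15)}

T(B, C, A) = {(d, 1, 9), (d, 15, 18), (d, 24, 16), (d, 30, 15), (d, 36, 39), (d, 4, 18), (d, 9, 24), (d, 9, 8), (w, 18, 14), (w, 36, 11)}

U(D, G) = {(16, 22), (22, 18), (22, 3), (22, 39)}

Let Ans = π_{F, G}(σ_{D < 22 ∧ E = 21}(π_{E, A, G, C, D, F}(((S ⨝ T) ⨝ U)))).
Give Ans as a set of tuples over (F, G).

{(29, 22)}

S ⋈ T (natural join on B): {(10, d, 4, 32, 1, 9), (10, d, 4, 32, 15, 18), (10, d, 4, 32, 24, 16), (10, d, 4, 32, 30, 15), (10, d, 4, 32, 36, 39), (10, d, 4, 32, 4, 18), (10, d, 4, 32, 9, 24), (10, d, 4, 32, 9, 8), (10, w, 22, 14, 18, 14), (10, w, 22, 14, 36, 11), (16, d, 22, 18, 1, 9), (16, d, 22, 18, 15, 18), (16, d, 22, 18, 24, 16), (16, d, 22, 18, 30, 15), (16, d, 22, 18, 36, 39), (16, d, 22, 18, 4, 18), (16, d, 22, 18, 9, 24), (16, d, 22, 18, 9, 8), (2, w, 34, 14, 18, 14), (2, w, 34, 14, 36, 11), (21, d, 1, 23, 1, 9), (21, d, 1, 23, 15, 18), (21, d, 1, 23, 24, 16), (21, d, 1, 23, 30, 15), (21, d, 1, 23, 36, 39), (21, d, 1, 23, 4, 18), (21, d, 1, 23, 9, 24), (21, d, 1, 23, 9, 8), (21, w, 16, 29, 18, 14), (21, w, 16, 29, 36, 11), (29, w, 16, 35, 18, 14), (29, w, 16, 35, 36, 11), (39, d, 30, 11, 1, 9), (39, d, 30, 11, 15, 18), (39, d, 30, 11, 24, 16), (39, d, 30, 11, 30, 15), (39, d, 30, 11, 36, 39), (39, d, 30, 11, 4, 18), (39, d, 30, 11, 9, 24), (39, d, 30, 11, 9, 8), (5, w, 24, 9, 18, 14), (5, w, 24, 9, 36, 11), (7, w, 36, 15, 18, 14), (7, w, 36, 15, 36, 11)}
(S ⨝ T) ⋈ U (natural join on D): {(10, w, 22, 14, 18, 14, 18), (10, w, 22, 14, 18, 14, 3), (10, w, 22, 14, 18, 14, 39), (10, w, 22, 14, 36, 11, 18), (10, w, 22, 14, 36, 11, 3), (10, w, 22, 14, 36, 11, 39), (16, d, 22, 18, 1, 9, 18), (16, d, 22, 18, 1, 9, 3), (16, d, 22, 18, 1, 9, 39), (16, d, 22, 18, 15, 18, 18), (16, d, 22, 18, 15, 18, 3), (16, d, 22, 18, 15, 18, 39), (16, d, 22, 18, 24, 16, 18), (16, d, 22, 18, 24, 16, 3), (16, d, 22, 18, 24, 16, 39), (16, d, 22, 18, 30, 15, 18), (16, d, 22, 18, 30, 15, 3), (16, d, 22, 18, 30, 15, 39), (16, d, 22, 18, 36, 39, 18), (16, d, 22, 18, 36, 39, 3), (16, d, 22, 18, 36, 39, 39), (16, d, 22, 18, 4, 18, 18), (16, d, 22, 18, 4, 18, 3), (16, d, 22, 18, 4, 18, 39), (16, d, 22, 18, 9, 24, 18), (16, d, 22, 18, 9, 24, 3), (16, d, 22, 18, 9, 24, 39), (16, d, 22, 18, 9, 8, 18), (16, d, 22, 18, 9, 8, 3), (16, d, 22, 18, 9, 8, 39), (21, w, 16, 29, 18, 14, 22), (21, w, 16, 29, 36, 11, 22), (29, w, 16, 35, 18, 14, 22), (29, w, 16, 35, 36, 11, 22)}
Projecting to E, A, G, C, D, F: {(10, 11, 18, 36, 22, 14), (10, 11, 3, 36, 22, 14), (10, 11, 39, 36, 22, 14), (10, 14, 18, 18, 22, 14), (10, 14, 3, 18, 22, 14), (10, 14, 39, 18, 22, 14), (16, 15, 18, 30, 22, 18), (16, 15, 3, 30, 22, 18), (16, 15, 39, 30, 22, 18), (16, 16, 18, 24, 22, 18), (16, 16, 3, 24, 22, 18), (16, 16, 39, 24, 22, 18), (16, 18, 18, 15, 22, 18), (16, 18, 18, 4, 22, 18), (16, 18, 3, 15, 22, 18), (16, 18, 3, 4, 22, 18), (16, 18, 39, 15, 22, 18), (16, 18, 39, 4, 22, 18), (16, 24, 18, 9, 22, 18), (16, 24, 3, 9, 22, 18), (16, 24, 39, 9, 22, 18), (16, 39, 18, 36, 22, 18), (16, 39, 3, 36, 22, 18), (16, 39, 39, 36, 22, 18), (16, 8, 18, 9, 22, 18), (16, 8, 3, 9, 22, 18), (16, 8, 39, 9, 22, 18), (16, 9, 18, 1, 22, 18), (16, 9, 3, 1, 22, 18), (16, 9, 39, 1, 22, 18), (21, 11, 22, 36, 16, 29), (21, 14, 22, 18, 16, 29), (29, 11, 22, 36, 16, 35), (29, 14, 22, 18, 16, 35)}
Apply σ_{D < 22 ∧ E = 21}; surviving tuples: {(21, 11, 22, 36, 16, 29), (21, 14, 22, 18, 16, 29)}
Projecting to F, G (1 duplicate(s) eliminated): {(29, 22)}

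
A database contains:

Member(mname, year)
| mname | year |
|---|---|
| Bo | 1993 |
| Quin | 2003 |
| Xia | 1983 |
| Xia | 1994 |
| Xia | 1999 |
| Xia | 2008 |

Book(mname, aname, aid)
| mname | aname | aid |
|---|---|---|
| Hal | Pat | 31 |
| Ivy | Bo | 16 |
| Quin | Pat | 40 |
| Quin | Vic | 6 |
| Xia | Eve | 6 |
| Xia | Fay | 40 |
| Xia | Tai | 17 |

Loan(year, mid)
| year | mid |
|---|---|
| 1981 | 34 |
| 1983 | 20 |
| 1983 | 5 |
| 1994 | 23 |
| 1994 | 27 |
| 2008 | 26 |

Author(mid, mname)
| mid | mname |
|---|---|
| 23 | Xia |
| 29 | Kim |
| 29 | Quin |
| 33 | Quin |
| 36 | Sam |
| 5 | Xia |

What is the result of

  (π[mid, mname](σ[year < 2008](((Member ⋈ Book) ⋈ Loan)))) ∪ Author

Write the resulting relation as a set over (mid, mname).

{(20, Xia), (23, Xia), (27, Xia), (29, Kim), (29, Quin), (33, Quin), (36, Sam), (5, Xia)}

Member ⋈ Book (natural join on mname): {(Quin, 2003, Pat, 40), (Quin, 2003, Vic, 6), (Xia, 1983, Eve, 6), (Xia, 1983, Fay, 40), (Xia, 1983, Tai, 17), (Xia, 1994, Eve, 6), (Xia, 1994, Fay, 40), (Xia, 1994, Tai, 17), (Xia, 1999, Eve, 6), (Xia, 1999, Fay, 40), (Xia, 1999, Tai, 17), (Xia, 2008, Eve, 6), (Xia, 2008, Fay, 40), (Xia, 2008, Tai, 17)}
(Member ⋈ Book) ⋈ Loan (natural join on year): {(Xia, 1983, Eve, 6, 20), (Xia, 1983, Eve, 6, 5), (Xia, 1983, Fay, 40, 20), (Xia, 1983, Fay, 40, 5), (Xia, 1983, Tai, 17, 20), (Xia, 1983, Tai, 17, 5), (Xia, 1994, Eve, 6, 23), (Xia, 1994, Eve, 6, 27), (Xia, 1994, Fay, 40, 23), (Xia, 1994, Fay, 40, 27), (Xia, 1994, Tai, 17, 23), (Xia, 1994, Tai, 17, 27), (Xia, 2008, Eve, 6, 26), (Xia, 2008, Fay, 40, 26), (Xia, 2008, Tai, 17, 26)}
σ[year < 2008]: keep tuples satisfying year < 2008 → {(Xia, 1983, Eve, 6, 20), (Xia, 1983, Eve, 6, 5), (Xia, 1983, Fay, 40, 20), (Xia, 1983, Fay, 40, 5), (Xia, 1983, Tai, 17, 20), (Xia, 1983, Tai, 17, 5), (Xia, 1994, Eve, 6, 23), (Xia, 1994, Eve, 6, 27), (Xia, 1994, Fay, 40, 23), (Xia, 1994, Fay, 40, 27), (Xia, 1994, Tai, 17, 23), (Xia, 1994, Tai, 17, 27)}
π_{mid, mname} gives {(20, Xia), (23, Xia), (27, Xia), (5, Xia)} (8 duplicate(s) eliminated).
Set union of the two operands is {(20, Xia), (23, Xia), (27, Xia), (29, Kim), (29, Quin), (33, Quin), (36, Sam), (5, Xia)}.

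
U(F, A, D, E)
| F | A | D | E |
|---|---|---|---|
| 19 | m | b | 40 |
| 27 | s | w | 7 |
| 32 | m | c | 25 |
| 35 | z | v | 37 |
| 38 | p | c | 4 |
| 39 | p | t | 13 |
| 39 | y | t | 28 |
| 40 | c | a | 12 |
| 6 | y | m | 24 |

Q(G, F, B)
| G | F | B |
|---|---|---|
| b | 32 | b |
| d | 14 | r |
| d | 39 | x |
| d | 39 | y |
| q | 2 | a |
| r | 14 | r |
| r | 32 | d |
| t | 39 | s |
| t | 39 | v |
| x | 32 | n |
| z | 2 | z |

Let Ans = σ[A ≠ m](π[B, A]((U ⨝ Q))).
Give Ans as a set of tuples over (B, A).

{(s, p), (s, y), (v, p), (v, y), (x, p), (x, y), (y, p), (y, y)}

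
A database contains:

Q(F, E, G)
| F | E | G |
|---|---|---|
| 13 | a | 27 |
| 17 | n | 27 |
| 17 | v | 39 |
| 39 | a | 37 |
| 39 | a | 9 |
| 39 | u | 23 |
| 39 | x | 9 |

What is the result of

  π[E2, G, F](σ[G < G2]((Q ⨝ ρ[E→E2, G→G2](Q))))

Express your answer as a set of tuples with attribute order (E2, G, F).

ρ[E→E2, G→G2]: schema becomes (F, E2, G2); tuples unchanged.
Joining Q and ρ[E→E2, G→G2](Q) on F yields {(13, a, 27, a, 27), (17, n, 27, n, 27), (17, n, 27, v, 39), (17, v, 39, n, 27), (17, v, 39, v, 39), (39, a, 37, a, 37), (39, a, 37, a, 9), (39, a, 37, u, 23), (39, a, 37, x, 9), (39, a, 9, a, 37), (39, a, 9, a, 9), (39, a, 9, u, 23), (39, a, 9, x, 9), (39, u, 23, a, 37), (39, u, 23, a, 9), (39, u, 23, u, 23), (39, u, 23, x, 9), (39, x, 9, a, 37), (39, x, 9, a, 9), (39, x, 9, u, 23), (39, x, 9, x, 9)}.
σ[G < G2]: keep tuples satisfying G < G2 → {(17, n, 27, v, 39), (39, a, 9, a, 37), (39, a, 9, u, 23), (39, u, 23, a, 37), (39, x, 9, a, 37), (39, x, 9, u, 23)}
π_{E2, G, F} gives {(a, 23, 39), (a, 9, 39), (u, 9, 39), (v, 27, 17)} (2 duplicate(s) eliminated).

{(a, 23, 39), (a, 9, 39), (u, 9, 39), (v, 27, 17)}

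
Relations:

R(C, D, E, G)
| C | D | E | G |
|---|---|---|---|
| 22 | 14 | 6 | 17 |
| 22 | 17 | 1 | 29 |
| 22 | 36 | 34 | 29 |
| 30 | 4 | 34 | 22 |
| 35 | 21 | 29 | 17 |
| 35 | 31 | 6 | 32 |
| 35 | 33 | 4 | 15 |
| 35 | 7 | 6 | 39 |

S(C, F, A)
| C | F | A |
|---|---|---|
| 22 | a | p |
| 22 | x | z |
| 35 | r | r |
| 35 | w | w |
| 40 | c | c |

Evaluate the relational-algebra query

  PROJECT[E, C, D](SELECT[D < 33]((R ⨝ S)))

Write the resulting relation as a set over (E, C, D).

Joining R and S on C yields {(22, 14, 6, 17, a, p), (22, 14, 6, 17, x, z), (22, 17, 1, 29, a, p), (22, 17, 1, 29, x, z), (22, 36, 34, 29, a, p), (22, 36, 34, 29, x, z), (35, 21, 29, 17, r, r), (35, 21, 29, 17, w, w), (35, 31, 6, 32, r, r), (35, 31, 6, 32, w, w), (35, 33, 4, 15, r, r), (35, 33, 4, 15, w, w), (35, 7, 6, 39, r, r), (35, 7, 6, 39, w, w)}.
Filtering on D < 33 leaves {(22, 14, 6, 17, a, p), (22, 14, 6, 17, x, z), (22, 17, 1, 29, a, p), (22, 17, 1, 29, x, z), (35, 21, 29, 17, r, r), (35, 21, 29, 17, w, w), (35, 31, 6, 32, r, r), (35, 31, 6, 32, w, w), (35, 7, 6, 39, r, r), (35, 7, 6, 39, w, w)}.
π_{E, C, D} gives {(1, 22, 17), (29, 35, 21), (6, 22, 14), (6, 35, 31), (6, 35, 7)} (5 duplicate(s) eliminated).

{(1, 22, 17), (29, 35, 21), (6, 22, 14), (6, 35, 31), (6, 35, 7)}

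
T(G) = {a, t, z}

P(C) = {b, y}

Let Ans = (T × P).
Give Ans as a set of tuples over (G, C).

{(a, b), (a, y), (t, b), (t, y), (z, b), (z, y)}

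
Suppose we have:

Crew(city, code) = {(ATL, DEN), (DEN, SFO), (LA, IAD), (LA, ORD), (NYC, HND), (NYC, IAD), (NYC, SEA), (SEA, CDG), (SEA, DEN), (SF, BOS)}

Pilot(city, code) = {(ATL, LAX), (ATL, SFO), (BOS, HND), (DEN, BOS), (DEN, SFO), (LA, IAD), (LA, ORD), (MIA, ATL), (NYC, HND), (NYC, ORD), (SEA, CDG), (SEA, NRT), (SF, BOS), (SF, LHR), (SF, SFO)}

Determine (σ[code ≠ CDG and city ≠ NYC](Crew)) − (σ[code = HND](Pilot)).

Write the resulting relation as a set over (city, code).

Apply σ_{code ≠ CDG and city ≠ NYC}; surviving tuples: {(ATL, DEN), (DEN, SFO), (LA, IAD), (LA, ORD), (SEA, DEN), (SF, BOS)}
Apply σ_{code = HND}; surviving tuples: {(BOS, HND), (NYC, HND)}
Set difference of the two operands is {(ATL, DEN), (DEN, SFO), (LA, IAD), (LA, ORD), (SEA, DEN), (SF, BOS)}.

{(ATL, DEN), (DEN, SFO), (LA, IAD), (LA, ORD), (SEA, DEN), (SF, BOS)}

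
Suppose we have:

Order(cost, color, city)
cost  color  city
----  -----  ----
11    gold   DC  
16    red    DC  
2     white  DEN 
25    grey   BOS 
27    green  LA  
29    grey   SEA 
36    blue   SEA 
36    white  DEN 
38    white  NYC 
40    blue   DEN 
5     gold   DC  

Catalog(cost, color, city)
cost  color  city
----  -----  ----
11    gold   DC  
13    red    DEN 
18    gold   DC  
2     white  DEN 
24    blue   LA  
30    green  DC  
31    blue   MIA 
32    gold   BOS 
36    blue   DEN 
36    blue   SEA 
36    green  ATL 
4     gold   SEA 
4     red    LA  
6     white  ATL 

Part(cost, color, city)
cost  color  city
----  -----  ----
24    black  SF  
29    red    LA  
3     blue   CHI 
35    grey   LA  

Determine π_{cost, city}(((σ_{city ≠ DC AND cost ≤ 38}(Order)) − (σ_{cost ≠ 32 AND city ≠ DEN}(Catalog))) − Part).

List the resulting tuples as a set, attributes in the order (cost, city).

{(2, DEN), (25, BOS), (27, LA), (29, SEA), (36, DEN), (38, NYC)}

σ[city ≠ DC AND cost ≤ 38]: keep tuples satisfying city ≠ DC AND cost ≤ 38 → {(2, white, DEN), (25, grey, BOS), (27, green, LA), (29, grey, SEA), (36, blue, SEA), (36, white, DEN), (38, white, NYC)}
σ[cost ≠ 32 AND city ≠ DEN]: keep tuples satisfying cost ≠ 32 AND city ≠ DEN → {(11, gold, DC), (18, gold, DC), (24, blue, LA), (30, green, DC), (31, blue, MIA), (36, blue, SEA), (36, green, ATL), (4, gold, SEA), (4, red, LA), (6, white, ATL)}
Taking the difference: {(2, white, DEN), (25, grey, BOS), (27, green, LA), (29, grey, SEA), (36, white, DEN), (38, white, NYC)}
Taking the difference: {(2, white, DEN), (25, grey, BOS), (27, green, LA), (29, grey, SEA), (36, white, DEN), (38, white, NYC)}
π[cost, city]: project onto (cost, city) → {(2, DEN), (25, BOS), (27, LA), (29, SEA), (36, DEN), (38, NYC)}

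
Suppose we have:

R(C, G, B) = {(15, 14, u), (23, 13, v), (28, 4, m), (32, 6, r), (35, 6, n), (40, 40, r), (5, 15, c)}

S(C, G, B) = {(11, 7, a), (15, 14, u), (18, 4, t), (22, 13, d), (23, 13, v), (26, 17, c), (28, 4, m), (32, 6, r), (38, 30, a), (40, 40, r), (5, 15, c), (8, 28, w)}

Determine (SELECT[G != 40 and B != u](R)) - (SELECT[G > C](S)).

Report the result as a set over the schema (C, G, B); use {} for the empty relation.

{(23, 13, v), (28, 4, m), (32, 6, r), (35, 6, n)}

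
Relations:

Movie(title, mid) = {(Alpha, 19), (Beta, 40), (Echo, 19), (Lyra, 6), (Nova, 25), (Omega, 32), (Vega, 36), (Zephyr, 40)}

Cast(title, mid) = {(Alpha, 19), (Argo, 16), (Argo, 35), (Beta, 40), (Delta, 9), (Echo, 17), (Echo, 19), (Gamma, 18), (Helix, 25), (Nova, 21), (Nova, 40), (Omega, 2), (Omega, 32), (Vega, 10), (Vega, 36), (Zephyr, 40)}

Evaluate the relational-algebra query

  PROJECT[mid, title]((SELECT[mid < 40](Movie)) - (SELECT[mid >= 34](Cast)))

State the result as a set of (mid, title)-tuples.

{(19, Alpha), (19, Echo), (25, Nova), (32, Omega), (6, Lyra)}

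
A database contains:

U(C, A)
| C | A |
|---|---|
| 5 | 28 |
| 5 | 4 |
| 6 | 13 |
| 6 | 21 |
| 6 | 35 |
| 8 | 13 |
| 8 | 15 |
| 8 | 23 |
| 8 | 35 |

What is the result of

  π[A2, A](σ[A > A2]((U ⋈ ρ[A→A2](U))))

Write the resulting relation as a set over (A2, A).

ρ[A→A2]: schema becomes (C, A2); tuples unchanged.
Natural join on C: {(5, 28, 28), (5, 28, 4), (5, 4, 28), (5, 4, 4), (6, 13, 13), (6, 13, 21), (6, 13, 35), (6, 21, 13), (6, 21, 21), (6, 21, 35), (6, 35, 13), (6, 35, 21), (6, 35, 35), (8, 13, 13), (8, 13, 15), (8, 13, 23), (8, 13, 35), (8, 15, 13), (8, 15, 15), (8, 15, 23), (8, 15, 35), (8, 23, 13), (8, 23, 15), (8, 23, 23), (8, 23, 35), (8, 35, 13), (8, 35, 15), (8, 35, 23), (8, 35, 35)}
Filtering on A > A2 leaves {(5, 28, 4), (6, 21, 13), (6, 35, 13), (6, 35, 21), (8, 15, 13), (8, 23, 13), (8, 23, 15), (8, 35, 13), (8, 35, 15), (8, 35, 23)}.
π[A2, A]: project onto (A2, A) (1 duplicate(s) eliminated) → {(13, 15), (13, 21), (13, 23), (13, 35), (15, 23), (15, 35), (21, 35), (23, 35), (4, 28)}

{(13, 15), (13, 21), (13, 23), (13, 35), (15, 23), (15, 35), (21, 35), (23, 35), (4, 28)}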